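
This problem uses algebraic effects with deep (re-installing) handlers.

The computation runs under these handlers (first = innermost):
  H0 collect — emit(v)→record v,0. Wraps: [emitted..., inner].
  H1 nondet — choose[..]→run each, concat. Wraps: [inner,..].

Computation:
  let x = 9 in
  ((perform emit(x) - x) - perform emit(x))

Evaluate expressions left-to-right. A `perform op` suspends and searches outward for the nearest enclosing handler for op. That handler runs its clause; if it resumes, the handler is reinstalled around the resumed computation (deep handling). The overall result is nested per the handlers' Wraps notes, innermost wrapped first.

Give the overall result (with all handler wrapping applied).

Answer: [[9, 9, -9]]

Working:
emit(9) @ H0 ⇒ out+=9
emit(9) @ H0 ⇒ out+=9
H0 returns [9, 9, -9]
H1 returns [[9, 9, -9]]
= [[9, 9, -9]]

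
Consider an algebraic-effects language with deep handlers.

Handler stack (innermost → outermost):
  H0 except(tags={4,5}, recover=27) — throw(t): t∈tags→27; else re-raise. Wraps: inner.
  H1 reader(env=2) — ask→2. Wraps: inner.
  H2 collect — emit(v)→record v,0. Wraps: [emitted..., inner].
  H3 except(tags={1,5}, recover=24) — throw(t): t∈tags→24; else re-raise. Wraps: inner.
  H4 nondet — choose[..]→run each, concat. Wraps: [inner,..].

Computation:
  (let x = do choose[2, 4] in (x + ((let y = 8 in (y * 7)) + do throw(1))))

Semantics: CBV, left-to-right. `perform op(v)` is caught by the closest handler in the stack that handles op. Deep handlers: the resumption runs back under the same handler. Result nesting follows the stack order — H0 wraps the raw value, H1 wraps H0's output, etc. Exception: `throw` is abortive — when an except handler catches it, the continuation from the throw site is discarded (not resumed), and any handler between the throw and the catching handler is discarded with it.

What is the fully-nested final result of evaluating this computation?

Working:
choose[2, 4] @ H4
  branch[0] choose=2:
    throw(1) @ H0 re-raised
    throw(1) @ H3 caught ⇒ 24
    H4 returns [24]
  branch[1] choose=4:
    throw(1) @ H0 re-raised
    throw(1) @ H3 caught ⇒ 24
    H4 returns [24]
= [24, 24]

Answer: [24, 24]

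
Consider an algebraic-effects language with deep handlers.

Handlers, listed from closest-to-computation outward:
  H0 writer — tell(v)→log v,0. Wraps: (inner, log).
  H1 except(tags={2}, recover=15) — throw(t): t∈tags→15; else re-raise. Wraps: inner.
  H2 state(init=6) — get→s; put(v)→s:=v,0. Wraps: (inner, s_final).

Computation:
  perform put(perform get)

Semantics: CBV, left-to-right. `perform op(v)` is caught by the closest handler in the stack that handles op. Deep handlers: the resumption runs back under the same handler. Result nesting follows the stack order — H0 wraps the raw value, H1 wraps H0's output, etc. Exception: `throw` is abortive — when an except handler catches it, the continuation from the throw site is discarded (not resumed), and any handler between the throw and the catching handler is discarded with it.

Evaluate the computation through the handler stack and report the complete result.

Answer: ((0, ()), 6)

Step-by-step:
get @ H2 ⇒ 6
put(6) @ H2 ⇒ s:=6
H0 returns (0, ())
H1 returns (0, ())
H2 returns ((0, ()), 6)
= ((0, ()), 6)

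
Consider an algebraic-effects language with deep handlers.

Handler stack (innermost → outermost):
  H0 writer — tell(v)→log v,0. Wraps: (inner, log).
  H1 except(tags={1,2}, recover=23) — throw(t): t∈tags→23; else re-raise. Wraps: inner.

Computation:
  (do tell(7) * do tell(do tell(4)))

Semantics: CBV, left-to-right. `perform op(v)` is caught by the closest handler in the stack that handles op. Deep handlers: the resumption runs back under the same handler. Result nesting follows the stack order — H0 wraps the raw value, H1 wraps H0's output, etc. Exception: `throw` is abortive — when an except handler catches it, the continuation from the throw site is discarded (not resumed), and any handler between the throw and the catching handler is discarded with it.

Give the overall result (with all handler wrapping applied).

Working:
tell(7) @ H0 ⇒ log+=7
tell(4) @ H0 ⇒ log+=4
tell(0) @ H0 ⇒ log+=0
H0 returns (0, (7, 4, 0))
H1 returns (0, (7, 4, 0))
= (0, (7, 4, 0))

Answer: (0, (7, 4, 0))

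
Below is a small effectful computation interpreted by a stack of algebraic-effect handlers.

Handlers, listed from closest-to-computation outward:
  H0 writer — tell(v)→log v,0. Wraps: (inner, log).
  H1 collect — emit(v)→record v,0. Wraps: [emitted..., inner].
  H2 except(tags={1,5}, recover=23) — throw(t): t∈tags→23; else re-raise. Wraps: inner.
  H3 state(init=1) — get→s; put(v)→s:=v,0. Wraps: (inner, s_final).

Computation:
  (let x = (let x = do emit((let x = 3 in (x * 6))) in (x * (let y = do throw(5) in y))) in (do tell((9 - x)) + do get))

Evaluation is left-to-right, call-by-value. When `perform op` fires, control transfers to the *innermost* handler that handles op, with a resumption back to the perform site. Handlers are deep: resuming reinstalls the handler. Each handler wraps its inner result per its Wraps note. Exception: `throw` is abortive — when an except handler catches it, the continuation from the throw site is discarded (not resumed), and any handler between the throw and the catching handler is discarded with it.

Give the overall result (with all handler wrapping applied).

Working:
emit(18) @ H1 ⇒ out+=18
throw(5) @ H2 caught ⇒ 23
H3 returns (23, 1)
= (23, 1)

Answer: (23, 1)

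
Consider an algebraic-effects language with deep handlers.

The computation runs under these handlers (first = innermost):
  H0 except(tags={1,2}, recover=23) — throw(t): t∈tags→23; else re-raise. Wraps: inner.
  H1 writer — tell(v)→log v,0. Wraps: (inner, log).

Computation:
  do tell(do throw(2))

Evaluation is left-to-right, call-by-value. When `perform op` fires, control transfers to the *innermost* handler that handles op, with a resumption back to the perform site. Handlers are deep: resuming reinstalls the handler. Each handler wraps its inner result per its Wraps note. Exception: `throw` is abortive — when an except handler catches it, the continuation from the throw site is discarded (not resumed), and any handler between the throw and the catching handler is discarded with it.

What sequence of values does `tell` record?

Answer: ()

Evaluation trace:
throw(2) @ H0 caught ⇒ 23
H1 returns (23, ())
= (23, ())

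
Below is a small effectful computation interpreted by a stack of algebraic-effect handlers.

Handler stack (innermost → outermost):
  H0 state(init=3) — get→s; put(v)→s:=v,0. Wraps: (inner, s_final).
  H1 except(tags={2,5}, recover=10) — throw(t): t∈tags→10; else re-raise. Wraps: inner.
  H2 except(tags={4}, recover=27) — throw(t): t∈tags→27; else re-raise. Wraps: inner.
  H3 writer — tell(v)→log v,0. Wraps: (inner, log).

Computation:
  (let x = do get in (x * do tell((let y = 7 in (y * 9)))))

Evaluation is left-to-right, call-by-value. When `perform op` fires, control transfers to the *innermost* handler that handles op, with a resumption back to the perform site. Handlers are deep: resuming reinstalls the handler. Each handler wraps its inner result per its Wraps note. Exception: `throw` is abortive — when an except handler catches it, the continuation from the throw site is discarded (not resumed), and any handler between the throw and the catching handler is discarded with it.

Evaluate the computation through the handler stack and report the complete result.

Answer: ((0, 3), (63))

Working:
get @ H0 ⇒ 3
tell(63) @ H3 ⇒ log+=63
H0 returns (0, 3)
H1 returns (0, 3)
H2 returns (0, 3)
H3 returns ((0, 3), (63))
= ((0, 3), (63))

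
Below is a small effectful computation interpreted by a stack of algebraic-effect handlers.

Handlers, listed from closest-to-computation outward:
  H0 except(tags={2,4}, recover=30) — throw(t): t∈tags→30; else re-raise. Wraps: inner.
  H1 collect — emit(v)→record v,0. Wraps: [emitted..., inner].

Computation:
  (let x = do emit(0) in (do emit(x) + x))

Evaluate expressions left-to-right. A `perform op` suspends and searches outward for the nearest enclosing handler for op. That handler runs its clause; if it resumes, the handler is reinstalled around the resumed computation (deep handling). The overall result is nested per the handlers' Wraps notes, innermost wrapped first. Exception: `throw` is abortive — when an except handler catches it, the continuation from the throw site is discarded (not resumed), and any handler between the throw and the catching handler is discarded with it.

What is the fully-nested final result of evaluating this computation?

Answer: [0, 0, 0]

Evaluation trace:
emit(0) @ H1 ⇒ out+=0
emit(0) @ H1 ⇒ out+=0
H0 returns 0
H1 returns [0, 0, 0]
= [0, 0, 0]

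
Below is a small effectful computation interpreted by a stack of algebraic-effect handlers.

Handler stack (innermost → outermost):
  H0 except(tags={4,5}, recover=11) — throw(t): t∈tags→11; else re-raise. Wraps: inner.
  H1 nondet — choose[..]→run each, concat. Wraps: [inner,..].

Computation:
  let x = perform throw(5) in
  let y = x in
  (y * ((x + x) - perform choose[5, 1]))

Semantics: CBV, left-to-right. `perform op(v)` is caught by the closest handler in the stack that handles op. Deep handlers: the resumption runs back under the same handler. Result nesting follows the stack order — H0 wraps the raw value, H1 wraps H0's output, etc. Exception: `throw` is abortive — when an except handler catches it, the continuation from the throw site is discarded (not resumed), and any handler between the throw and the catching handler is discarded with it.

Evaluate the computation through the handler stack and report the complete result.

Step-by-step:
throw(5) @ H0 caught ⇒ 11
H1 returns [11]
= [11]

Answer: [11]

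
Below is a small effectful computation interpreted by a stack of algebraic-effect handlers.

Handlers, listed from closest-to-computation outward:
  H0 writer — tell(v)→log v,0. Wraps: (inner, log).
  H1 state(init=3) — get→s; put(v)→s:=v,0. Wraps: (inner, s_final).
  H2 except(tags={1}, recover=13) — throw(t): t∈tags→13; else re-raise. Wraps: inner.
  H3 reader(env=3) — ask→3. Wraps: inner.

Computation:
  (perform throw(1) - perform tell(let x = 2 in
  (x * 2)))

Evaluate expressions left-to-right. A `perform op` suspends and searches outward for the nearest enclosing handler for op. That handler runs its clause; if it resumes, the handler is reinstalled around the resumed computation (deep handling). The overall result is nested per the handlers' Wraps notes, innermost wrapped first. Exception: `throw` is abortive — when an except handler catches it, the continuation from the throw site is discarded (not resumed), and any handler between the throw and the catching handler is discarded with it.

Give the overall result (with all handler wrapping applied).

Answer: 13

Step-by-step:
throw(1) @ H2 caught ⇒ 13
H3 returns 13
= 13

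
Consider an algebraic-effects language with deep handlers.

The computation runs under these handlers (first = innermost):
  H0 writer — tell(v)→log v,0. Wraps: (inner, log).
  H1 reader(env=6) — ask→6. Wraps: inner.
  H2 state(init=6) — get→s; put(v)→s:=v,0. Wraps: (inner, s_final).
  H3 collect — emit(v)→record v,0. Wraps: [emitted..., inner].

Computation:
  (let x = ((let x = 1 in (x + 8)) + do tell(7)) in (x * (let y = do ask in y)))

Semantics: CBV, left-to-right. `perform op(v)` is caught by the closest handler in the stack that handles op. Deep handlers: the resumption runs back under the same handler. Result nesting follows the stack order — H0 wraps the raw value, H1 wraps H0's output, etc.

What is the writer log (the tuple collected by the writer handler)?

Step-by-step:
tell(7) @ H0 ⇒ log+=7
ask @ H1 ⇒ 6
H0 returns (54, (7))
H1 returns (54, (7))
H2 returns ((54, (7)), 6)
H3 returns [((54, (7)), 6)]
= [((54, (7)), 6)]

Answer: (7)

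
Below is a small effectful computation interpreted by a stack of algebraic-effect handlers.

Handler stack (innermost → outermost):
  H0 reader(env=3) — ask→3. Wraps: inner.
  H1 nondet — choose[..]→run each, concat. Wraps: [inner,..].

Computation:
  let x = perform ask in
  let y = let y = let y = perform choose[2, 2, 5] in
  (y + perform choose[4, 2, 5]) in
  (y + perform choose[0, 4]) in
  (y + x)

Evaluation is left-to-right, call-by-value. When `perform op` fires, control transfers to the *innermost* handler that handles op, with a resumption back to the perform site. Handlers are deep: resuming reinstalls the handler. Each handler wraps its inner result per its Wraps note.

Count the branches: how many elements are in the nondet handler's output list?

Step-by-step:
ask @ H0 ⇒ 3
choose[2, 2, 5] @ H1
  branch[0] choose=2:
    choose[4, 2, 5] @ H1
      branch[0] choose=4:
        choose[0, 4] @ H1
          branch[0] choose=0:
            H0 returns 9
            H1 returns [9]
          branch[1] choose=4:
            H0 returns 13
            H1 returns [13]
      branch[1] choose=2:
        choose[0, 4] @ H1
          branch[0] choose=0:
            H0 returns 7
            H1 returns [7]
          branch[1] choose=4:
            H0 returns 11
            H1 returns [11]
      branch[2] choose=5:
        choose[0, 4] @ H1
          branch[0] choose=0:
            H0 returns 10
            H1 returns [10]
          branch[1] choose=4:
            H0 returns 14
            H1 returns [14]
  branch[1] choose=2:
    choose[4, 2, 5] @ H1
      branch[0] choose=4:
        choose[0, 4] @ H1
          branch[0] choose=0:
            H0 returns 9
            H1 returns [9]
          branch[1] choose=4:
            H0 returns 13
            H1 returns [13]
      branch[1] choose=2:
        choose[0, 4] @ H1
          branch[0] choose=0:
            H0 returns 7
            H1 returns [7]
          branch[1] choose=4:
            H0 returns 11
            H1 returns [11]
      branch[2] choose=5:
        choose[0, 4] @ H1
          branch[0] choose=0:
            H0 returns 10
            H1 returns [10]
          branch[1] choose=4:
            H0 returns 14
            H1 returns [14]
  branch[2] choose=5:
    choose[4, 2, 5] @ H1
      branch[0] choose=4:
        choose[0, 4] @ H1
          branch[0] choose=0:
            H0 returns 12
            H1 returns [12]
          branch[1] choose=4:
            H0 returns 16
            H1 returns [16]
      branch[1] choose=2:
        choose[0, 4] @ H1
          branch[0] choose=0:
            H0 returns 10
            H1 returns [10]
          branch[1] choose=4:
            H0 returns 14
            H1 returns [14]
      branch[2] choose=5:
        choose[0, 4] @ H1
          branch[0] choose=0:
            H0 returns 13
            H1 returns [13]
          branch[1] choose=4:
            H0 returns 17
            H1 returns [17]
= [9, 13, 7, 11, 10, 14, 9, 13, 7, 11, 10, 14, 12, 16, 10, 14, 13, 17]

Answer: 18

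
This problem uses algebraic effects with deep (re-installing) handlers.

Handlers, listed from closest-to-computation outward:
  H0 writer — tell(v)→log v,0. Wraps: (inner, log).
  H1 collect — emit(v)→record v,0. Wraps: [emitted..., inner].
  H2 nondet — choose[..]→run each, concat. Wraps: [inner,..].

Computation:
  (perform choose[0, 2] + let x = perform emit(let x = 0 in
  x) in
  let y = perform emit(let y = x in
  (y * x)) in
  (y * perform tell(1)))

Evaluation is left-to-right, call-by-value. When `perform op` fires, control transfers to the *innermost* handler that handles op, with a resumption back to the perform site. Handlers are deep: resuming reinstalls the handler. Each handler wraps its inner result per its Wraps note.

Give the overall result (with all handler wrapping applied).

Step-by-step:
choose[0, 2] @ H2
  branch[0] choose=0:
    emit(0) @ H1 ⇒ out+=0
    emit(0) @ H1 ⇒ out+=0
    tell(1) @ H0 ⇒ log+=1
    H0 returns (0, (1))
    H1 returns [0, 0, (0, (1))]
    H2 returns [[0, 0, (0, (1))]]
  branch[1] choose=2:
    emit(0) @ H1 ⇒ out+=0
    emit(0) @ H1 ⇒ out+=0
    tell(1) @ H0 ⇒ log+=1
    H0 returns (2, (1))
    H1 returns [0, 0, (2, (1))]
    H2 returns [[0, 0, (2, (1))]]
= [[0, 0, (0, (1))], [0, 0, (2, (1))]]

Answer: [[0, 0, (0, (1))], [0, 0, (2, (1))]]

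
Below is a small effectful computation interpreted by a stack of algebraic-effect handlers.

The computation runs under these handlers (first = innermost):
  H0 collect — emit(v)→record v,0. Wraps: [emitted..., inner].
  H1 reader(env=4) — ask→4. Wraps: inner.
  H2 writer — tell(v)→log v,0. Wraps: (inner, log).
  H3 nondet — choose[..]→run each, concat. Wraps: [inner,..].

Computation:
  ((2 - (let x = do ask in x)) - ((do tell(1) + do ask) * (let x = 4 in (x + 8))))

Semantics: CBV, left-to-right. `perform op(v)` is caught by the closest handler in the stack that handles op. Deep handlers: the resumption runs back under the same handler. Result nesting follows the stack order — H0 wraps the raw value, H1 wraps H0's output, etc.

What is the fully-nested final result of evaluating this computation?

Evaluation trace:
ask @ H1 ⇒ 4
tell(1) @ H2 ⇒ log+=1
ask @ H1 ⇒ 4
H0 returns [-50]
H1 returns [-50]
H2 returns ([-50], (1))
H3 returns [([-50], (1))]
= [([-50], (1))]

Answer: [([-50], (1))]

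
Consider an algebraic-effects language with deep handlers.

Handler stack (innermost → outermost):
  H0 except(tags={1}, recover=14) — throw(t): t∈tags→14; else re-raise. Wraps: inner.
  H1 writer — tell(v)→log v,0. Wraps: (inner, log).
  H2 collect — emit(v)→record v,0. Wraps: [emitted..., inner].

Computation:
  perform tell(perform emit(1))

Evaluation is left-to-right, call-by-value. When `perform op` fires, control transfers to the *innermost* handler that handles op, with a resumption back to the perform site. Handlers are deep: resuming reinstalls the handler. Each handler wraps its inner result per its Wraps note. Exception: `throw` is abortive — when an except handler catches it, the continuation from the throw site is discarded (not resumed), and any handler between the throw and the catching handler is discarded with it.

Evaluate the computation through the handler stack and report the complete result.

Answer: [1, (0, (0))]

Working:
emit(1) @ H2 ⇒ out+=1
tell(0) @ H1 ⇒ log+=0
H0 returns 0
H1 returns (0, (0))
H2 returns [1, (0, (0))]
= [1, (0, (0))]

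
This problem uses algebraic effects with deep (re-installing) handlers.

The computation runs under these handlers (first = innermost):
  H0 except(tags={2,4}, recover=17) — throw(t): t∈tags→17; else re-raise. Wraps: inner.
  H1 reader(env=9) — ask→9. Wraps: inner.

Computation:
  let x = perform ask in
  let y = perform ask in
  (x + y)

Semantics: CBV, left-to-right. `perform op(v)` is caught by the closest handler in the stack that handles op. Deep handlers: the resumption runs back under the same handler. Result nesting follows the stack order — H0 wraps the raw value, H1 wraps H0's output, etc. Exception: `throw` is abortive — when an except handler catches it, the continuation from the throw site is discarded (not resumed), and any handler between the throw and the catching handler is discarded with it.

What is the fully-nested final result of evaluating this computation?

Answer: 18

Step-by-step:
ask @ H1 ⇒ 9
ask @ H1 ⇒ 9
H0 returns 18
H1 returns 18
= 18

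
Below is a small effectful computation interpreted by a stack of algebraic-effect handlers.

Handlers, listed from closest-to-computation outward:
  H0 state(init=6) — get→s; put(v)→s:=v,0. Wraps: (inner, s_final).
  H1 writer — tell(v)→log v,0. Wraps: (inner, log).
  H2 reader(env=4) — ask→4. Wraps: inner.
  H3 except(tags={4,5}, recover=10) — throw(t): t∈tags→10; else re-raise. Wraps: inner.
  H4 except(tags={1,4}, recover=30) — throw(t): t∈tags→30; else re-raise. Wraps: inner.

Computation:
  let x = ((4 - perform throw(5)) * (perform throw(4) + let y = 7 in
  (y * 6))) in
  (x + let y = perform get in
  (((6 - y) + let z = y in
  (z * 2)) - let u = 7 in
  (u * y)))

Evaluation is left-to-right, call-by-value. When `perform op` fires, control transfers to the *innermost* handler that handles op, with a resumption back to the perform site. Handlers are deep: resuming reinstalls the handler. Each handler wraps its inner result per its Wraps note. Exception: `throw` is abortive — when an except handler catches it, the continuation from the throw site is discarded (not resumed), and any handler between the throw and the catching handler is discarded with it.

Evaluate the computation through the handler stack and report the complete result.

Answer: 10

Step-by-step:
throw(5) @ H3 caught ⇒ 10
H4 returns 10
= 10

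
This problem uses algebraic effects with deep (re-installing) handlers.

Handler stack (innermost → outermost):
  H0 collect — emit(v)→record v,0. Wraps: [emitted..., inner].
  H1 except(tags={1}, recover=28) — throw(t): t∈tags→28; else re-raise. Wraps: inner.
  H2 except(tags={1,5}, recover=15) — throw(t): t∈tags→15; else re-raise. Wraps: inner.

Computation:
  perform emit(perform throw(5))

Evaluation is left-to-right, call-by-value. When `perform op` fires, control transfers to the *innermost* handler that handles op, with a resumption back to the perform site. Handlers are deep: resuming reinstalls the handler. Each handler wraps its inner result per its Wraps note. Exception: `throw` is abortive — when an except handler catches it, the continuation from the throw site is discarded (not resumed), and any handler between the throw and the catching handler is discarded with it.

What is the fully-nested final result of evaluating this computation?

Step-by-step:
throw(5) @ H1 re-raised
throw(5) @ H2 caught ⇒ 15
= 15

Answer: 15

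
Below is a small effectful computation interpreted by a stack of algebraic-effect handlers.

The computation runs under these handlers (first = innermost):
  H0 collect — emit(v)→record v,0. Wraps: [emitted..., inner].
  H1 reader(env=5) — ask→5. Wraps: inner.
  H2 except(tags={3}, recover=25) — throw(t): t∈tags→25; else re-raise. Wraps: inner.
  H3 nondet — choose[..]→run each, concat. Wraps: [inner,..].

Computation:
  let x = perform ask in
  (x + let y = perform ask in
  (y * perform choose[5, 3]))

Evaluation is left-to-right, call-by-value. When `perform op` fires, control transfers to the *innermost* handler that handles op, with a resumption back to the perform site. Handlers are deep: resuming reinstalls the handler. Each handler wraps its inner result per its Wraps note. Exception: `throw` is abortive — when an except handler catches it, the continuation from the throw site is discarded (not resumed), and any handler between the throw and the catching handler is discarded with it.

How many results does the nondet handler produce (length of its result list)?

Step-by-step:
ask @ H1 ⇒ 5
ask @ H1 ⇒ 5
choose[5, 3] @ H3
  branch[0] choose=5:
    H0 returns [30]
    H1 returns [30]
    H2 returns [30]
    H3 returns [[30]]
  branch[1] choose=3:
    H0 returns [20]
    H1 returns [20]
    H2 returns [20]
    H3 returns [[20]]
= [[30], [20]]

Answer: 2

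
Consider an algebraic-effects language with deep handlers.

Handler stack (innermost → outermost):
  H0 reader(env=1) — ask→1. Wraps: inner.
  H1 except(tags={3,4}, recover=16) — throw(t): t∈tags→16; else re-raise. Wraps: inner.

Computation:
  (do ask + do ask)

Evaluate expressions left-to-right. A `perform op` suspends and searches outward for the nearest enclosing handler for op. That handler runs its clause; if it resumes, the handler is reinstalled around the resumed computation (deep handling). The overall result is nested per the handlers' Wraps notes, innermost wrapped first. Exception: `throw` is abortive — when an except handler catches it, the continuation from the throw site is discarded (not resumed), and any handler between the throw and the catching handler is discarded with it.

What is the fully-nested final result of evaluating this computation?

Answer: 2

Working:
ask @ H0 ⇒ 1
ask @ H0 ⇒ 1
H0 returns 2
H1 returns 2
= 2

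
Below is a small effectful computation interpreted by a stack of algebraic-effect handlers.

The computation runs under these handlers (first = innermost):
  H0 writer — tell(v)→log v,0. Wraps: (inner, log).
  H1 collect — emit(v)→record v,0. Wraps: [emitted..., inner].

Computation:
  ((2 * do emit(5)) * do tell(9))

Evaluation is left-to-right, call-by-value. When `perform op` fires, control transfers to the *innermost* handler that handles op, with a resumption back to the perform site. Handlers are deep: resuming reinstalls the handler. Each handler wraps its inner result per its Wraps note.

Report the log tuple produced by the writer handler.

Working:
emit(5) @ H1 ⇒ out+=5
tell(9) @ H0 ⇒ log+=9
H0 returns (0, (9))
H1 returns [5, (0, (9))]
= [5, (0, (9))]

Answer: (9)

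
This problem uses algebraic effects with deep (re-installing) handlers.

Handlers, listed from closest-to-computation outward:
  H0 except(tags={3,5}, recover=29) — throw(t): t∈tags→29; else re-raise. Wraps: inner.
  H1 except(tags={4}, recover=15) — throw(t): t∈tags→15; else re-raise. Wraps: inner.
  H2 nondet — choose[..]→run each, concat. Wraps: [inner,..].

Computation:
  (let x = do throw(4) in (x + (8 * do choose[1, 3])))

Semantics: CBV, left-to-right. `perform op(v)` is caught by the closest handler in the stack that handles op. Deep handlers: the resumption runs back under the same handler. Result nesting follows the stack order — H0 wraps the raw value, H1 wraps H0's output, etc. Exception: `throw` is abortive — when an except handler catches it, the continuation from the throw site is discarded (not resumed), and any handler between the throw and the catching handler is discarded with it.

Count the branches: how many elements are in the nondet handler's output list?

Answer: 1

Evaluation trace:
throw(4) @ H0 re-raised
throw(4) @ H1 caught ⇒ 15
H2 returns [15]
= [15]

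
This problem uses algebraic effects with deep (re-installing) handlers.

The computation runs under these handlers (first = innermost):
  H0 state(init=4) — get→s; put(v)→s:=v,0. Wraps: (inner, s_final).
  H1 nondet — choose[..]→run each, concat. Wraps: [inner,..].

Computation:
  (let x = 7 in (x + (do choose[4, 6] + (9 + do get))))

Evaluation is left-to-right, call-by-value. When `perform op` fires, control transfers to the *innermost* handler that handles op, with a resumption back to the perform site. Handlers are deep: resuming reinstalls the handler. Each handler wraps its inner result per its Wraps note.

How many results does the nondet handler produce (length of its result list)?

Step-by-step:
choose[4, 6] @ H1
  branch[0] choose=4:
    get @ H0 ⇒ 4
    H0 returns (24, 4)
    H1 returns [(24, 4)]
  branch[1] choose=6:
    get @ H0 ⇒ 4
    H0 returns (26, 4)
    H1 returns [(26, 4)]
= [(24, 4), (26, 4)]

Answer: 2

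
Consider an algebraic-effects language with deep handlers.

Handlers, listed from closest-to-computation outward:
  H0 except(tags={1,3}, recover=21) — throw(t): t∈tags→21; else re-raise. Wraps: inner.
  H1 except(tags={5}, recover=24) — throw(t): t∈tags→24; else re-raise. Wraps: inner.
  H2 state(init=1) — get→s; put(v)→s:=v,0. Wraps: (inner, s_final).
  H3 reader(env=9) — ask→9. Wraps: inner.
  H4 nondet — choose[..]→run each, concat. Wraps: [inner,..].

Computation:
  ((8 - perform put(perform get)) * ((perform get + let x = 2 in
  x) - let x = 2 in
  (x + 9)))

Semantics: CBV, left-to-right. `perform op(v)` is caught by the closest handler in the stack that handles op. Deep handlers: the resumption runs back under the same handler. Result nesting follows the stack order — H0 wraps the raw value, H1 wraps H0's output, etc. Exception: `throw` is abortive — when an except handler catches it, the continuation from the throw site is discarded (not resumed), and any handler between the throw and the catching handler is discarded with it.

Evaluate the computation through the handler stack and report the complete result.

Answer: [(-64, 1)]

Working:
get @ H2 ⇒ 1
put(1) @ H2 ⇒ s:=1
get @ H2 ⇒ 1
H0 returns -64
H1 returns -64
H2 returns (-64, 1)
H3 returns (-64, 1)
H4 returns [(-64, 1)]
= [(-64, 1)]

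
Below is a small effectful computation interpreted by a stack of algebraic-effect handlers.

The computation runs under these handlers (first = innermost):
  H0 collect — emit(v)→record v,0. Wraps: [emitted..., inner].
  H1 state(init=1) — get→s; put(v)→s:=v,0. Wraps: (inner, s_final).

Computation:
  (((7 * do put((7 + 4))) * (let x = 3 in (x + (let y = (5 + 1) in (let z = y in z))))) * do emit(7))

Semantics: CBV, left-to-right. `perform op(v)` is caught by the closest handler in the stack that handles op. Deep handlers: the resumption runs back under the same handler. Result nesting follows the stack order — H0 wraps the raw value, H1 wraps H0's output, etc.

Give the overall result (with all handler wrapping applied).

Answer: ([7, 0], 11)

Working:
put(11) @ H1 ⇒ s:=11
emit(7) @ H0 ⇒ out+=7
H0 returns [7, 0]
H1 returns ([7, 0], 11)
= ([7, 0], 11)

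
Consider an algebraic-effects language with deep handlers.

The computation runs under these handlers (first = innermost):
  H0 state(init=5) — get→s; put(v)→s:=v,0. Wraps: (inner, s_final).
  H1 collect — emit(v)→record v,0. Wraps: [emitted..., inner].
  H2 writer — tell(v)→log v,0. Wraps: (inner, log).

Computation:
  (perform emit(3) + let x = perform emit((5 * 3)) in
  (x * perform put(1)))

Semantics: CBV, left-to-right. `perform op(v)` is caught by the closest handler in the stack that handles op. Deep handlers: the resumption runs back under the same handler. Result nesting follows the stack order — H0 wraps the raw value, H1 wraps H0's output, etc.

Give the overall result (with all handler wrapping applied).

Working:
emit(3) @ H1 ⇒ out+=3
emit(15) @ H1 ⇒ out+=15
put(1) @ H0 ⇒ s:=1
H0 returns (0, 1)
H1 returns [3, 15, (0, 1)]
H2 returns ([3, 15, (0, 1)], ())
= ([3, 15, (0, 1)], ())

Answer: ([3, 15, (0, 1)], ())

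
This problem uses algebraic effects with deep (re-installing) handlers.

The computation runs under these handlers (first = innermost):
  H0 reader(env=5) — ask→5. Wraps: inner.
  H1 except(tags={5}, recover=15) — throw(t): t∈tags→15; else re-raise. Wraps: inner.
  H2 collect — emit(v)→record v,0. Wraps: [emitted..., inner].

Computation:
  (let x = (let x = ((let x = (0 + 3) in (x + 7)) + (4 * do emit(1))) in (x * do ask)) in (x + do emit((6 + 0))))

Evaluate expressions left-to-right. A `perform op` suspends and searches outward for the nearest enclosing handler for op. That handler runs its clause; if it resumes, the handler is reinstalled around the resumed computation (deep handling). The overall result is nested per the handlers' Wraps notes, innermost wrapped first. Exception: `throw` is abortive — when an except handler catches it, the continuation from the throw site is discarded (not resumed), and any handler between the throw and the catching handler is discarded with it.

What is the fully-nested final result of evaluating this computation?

Evaluation trace:
emit(1) @ H2 ⇒ out+=1
ask @ H0 ⇒ 5
emit(6) @ H2 ⇒ out+=6
H0 returns 50
H1 returns 50
H2 returns [1, 6, 50]
= [1, 6, 50]

Answer: [1, 6, 50]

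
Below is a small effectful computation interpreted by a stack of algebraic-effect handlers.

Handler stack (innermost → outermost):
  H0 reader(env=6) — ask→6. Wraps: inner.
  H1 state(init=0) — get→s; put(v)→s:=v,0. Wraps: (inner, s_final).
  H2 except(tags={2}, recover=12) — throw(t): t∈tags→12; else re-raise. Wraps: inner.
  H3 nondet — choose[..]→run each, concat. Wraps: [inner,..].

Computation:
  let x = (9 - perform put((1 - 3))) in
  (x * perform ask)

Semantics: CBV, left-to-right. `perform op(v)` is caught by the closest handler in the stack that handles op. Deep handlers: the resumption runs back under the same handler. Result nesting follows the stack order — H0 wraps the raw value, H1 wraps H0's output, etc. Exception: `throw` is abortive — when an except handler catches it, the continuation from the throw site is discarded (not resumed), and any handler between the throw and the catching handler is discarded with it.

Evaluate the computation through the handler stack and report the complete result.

Answer: [(54, -2)]

Working:
put(-2) @ H1 ⇒ s:=-2
ask @ H0 ⇒ 6
H0 returns 54
H1 returns (54, -2)
H2 returns (54, -2)
H3 returns [(54, -2)]
= [(54, -2)]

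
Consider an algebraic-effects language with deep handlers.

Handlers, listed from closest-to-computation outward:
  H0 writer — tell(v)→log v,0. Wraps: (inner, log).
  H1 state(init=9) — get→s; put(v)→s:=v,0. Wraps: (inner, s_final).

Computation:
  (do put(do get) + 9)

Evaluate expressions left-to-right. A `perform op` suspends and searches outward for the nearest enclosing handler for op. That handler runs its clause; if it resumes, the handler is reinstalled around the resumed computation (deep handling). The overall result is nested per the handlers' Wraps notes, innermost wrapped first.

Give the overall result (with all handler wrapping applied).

Working:
get @ H1 ⇒ 9
put(9) @ H1 ⇒ s:=9
H0 returns (9, ())
H1 returns ((9, ()), 9)
= ((9, ()), 9)

Answer: ((9, ()), 9)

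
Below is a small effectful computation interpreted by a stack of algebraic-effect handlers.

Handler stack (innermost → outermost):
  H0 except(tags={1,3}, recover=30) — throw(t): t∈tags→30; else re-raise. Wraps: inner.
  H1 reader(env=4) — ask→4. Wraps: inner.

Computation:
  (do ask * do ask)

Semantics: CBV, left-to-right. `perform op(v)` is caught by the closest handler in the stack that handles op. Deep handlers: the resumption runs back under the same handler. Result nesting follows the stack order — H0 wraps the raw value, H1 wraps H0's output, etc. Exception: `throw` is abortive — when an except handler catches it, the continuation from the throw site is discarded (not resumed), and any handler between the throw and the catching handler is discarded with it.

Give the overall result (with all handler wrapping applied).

Answer: 16

Step-by-step:
ask @ H1 ⇒ 4
ask @ H1 ⇒ 4
H0 returns 16
H1 returns 16
= 16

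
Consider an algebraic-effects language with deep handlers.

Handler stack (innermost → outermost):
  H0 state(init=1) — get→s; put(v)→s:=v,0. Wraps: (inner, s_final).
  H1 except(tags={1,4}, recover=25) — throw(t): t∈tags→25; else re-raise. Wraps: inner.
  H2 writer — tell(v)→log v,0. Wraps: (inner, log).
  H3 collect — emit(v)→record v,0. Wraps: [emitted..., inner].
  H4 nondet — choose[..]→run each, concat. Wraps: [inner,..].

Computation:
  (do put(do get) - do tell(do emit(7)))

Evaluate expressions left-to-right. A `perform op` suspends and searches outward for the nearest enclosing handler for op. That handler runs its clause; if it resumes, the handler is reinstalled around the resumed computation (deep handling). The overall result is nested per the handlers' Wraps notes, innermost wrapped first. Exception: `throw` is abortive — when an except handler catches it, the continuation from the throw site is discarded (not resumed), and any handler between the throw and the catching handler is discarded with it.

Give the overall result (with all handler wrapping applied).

Step-by-step:
get @ H0 ⇒ 1
put(1) @ H0 ⇒ s:=1
emit(7) @ H3 ⇒ out+=7
tell(0) @ H2 ⇒ log+=0
H0 returns (0, 1)
H1 returns (0, 1)
H2 returns ((0, 1), (0))
H3 returns [7, ((0, 1), (0))]
H4 returns [[7, ((0, 1), (0))]]
= [[7, ((0, 1), (0))]]

Answer: [[7, ((0, 1), (0))]]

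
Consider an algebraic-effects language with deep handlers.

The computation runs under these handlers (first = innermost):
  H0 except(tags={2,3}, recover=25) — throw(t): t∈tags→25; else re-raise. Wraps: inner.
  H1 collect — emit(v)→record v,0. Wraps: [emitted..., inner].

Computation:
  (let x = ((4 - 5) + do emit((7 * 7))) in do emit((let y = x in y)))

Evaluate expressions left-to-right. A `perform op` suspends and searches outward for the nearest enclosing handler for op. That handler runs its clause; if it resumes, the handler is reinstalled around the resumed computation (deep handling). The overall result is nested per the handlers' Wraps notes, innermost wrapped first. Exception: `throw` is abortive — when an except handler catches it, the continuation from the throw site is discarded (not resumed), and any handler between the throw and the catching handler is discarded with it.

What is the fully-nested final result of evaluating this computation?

Answer: [49, -1, 0]

Evaluation trace:
emit(49) @ H1 ⇒ out+=49
emit(-1) @ H1 ⇒ out+=-1
H0 returns 0
H1 returns [49, -1, 0]
= [49, -1, 0]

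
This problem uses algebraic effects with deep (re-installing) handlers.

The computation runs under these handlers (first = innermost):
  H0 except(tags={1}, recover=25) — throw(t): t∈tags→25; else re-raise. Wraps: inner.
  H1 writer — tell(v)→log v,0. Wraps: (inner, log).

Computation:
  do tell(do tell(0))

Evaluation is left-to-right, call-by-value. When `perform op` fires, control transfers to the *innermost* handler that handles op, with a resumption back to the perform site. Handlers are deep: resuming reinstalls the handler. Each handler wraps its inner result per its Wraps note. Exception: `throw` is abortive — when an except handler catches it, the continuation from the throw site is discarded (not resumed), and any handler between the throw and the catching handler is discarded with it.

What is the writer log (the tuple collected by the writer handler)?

Answer: (0, 0)

Evaluation trace:
tell(0) @ H1 ⇒ log+=0
tell(0) @ H1 ⇒ log+=0
H0 returns 0
H1 returns (0, (0, 0))
= (0, (0, 0))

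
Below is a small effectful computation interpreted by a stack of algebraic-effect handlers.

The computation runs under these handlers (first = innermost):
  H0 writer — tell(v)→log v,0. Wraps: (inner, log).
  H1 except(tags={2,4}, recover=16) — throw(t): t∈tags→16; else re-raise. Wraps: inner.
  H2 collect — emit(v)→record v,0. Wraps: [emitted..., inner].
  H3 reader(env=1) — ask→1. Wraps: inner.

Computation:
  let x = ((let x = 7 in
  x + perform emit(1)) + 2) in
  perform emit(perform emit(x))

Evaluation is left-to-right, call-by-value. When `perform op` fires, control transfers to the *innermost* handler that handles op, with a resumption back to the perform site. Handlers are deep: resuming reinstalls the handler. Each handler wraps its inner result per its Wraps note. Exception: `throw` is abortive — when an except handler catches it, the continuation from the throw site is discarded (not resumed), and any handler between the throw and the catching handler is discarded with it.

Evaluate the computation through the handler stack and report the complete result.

Answer: [1, 9, 0, (0, ())]

Step-by-step:
emit(1) @ H2 ⇒ out+=1
emit(9) @ H2 ⇒ out+=9
emit(0) @ H2 ⇒ out+=0
H0 returns (0, ())
H1 returns (0, ())
H2 returns [1, 9, 0, (0, ())]
H3 returns [1, 9, 0, (0, ())]
= [1, 9, 0, (0, ())]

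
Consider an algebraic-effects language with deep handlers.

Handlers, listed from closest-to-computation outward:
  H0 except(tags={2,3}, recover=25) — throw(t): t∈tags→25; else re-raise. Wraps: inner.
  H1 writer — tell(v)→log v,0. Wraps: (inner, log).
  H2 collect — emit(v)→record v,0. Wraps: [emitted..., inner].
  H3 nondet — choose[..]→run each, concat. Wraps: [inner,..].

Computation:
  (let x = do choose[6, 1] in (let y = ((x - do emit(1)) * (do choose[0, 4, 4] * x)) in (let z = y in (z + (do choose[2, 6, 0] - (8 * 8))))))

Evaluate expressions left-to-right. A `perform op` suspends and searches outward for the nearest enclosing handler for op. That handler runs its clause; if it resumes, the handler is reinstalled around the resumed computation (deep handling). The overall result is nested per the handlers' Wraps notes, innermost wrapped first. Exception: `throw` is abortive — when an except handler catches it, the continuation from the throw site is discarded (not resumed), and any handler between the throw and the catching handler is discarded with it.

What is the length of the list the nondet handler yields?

Answer: 18

Step-by-step:
choose[6, 1] @ H3
  branch[0] choose=6:
    emit(1) @ H2 ⇒ out+=1
    choose[0, 4, 4] @ H3
      branch[0] choose=0:
        choose[2, 6, 0] @ H3
          branch[0] choose=2:
            H0 returns -62
            H1 returns (-62, ())
            H2 returns [1, (-62, ())]
            H3 returns [[1, (-62, ())]]
          branch[1] choose=6:
            H0 returns -58
            H1 returns (-58, ())
            H2 returns [1, (-58, ())]
            H3 returns [[1, (-58, ())]]
          branch[2] choose=0:
            H0 returns -64
            H1 returns (-64, ())
            H2 returns [1, (-64, ())]
            H3 returns [[1, (-64, ())]]
      branch[1] choose=4:
        choose[2, 6, 0] @ H3
          branch[0] choose=2:
            H0 returns 82
            H1 returns (82, ())
            H2 returns [1, (82, ())]
            H3 returns [[1, (82, ())]]
          branch[1] choose=6:
            H0 returns 86
            H1 returns (86, ())
            H2 returns [1, (86, ())]
            H3 returns [[1, (86, ())]]
          branch[2] choose=0:
            H0 returns 80
            H1 returns (80, ())
            H2 returns [1, (80, ())]
            H3 returns [[1, (80, ())]]
      branch[2] choose=4:
        choose[2, 6, 0] @ H3
          branch[0] choose=2:
            H0 returns 82
            H1 returns (82, ())
            H2 returns [1, (82, ())]
            H3 returns [[1, (82, ())]]
          branch[1] choose=6:
            H0 returns 86
            H1 returns (86, ())
            H2 returns [1, (86, ())]
            H3 returns [[1, (86, ())]]
          branch[2] choose=0:
            H0 returns 80
            H1 returns (80, ())
            H2 returns [1, (80, ())]
            H3 returns [[1, (80, ())]]
  branch[1] choose=1:
    emit(1) @ H2 ⇒ out+=1
    choose[0, 4, 4] @ H3
      branch[0] choose=0:
        choose[2, 6, 0] @ H3
          branch[0] choose=2:
            H0 returns -62
            H1 returns (-62, ())
            H2 returns [1, (-62, ())]
            H3 returns [[1, (-62, ())]]
          branch[1] choose=6:
            H0 returns -58
            H1 returns (-58, ())
            H2 returns [1, (-58, ())]
            H3 returns [[1, (-58, ())]]
          branch[2] choose=0:
            H0 returns -64
            H1 returns (-64, ())
            H2 returns [1, (-64, ())]
            H3 returns [[1, (-64, ())]]
      branch[1] choose=4:
        choose[2, 6, 0] @ H3
          branch[0] choose=2:
            H0 returns -58
            H1 returns (-58, ())
            H2 returns [1, (-58, ())]
            H3 returns [[1, (-58, ())]]
          branch[1] choose=6:
            H0 returns -54
            H1 returns (-54, ())
            H2 returns [1, (-54, ())]
            H3 returns [[1, (-54, ())]]
          branch[2] choose=0:
            H0 returns -60
            H1 returns (-60, ())
            H2 returns [1, (-60, ())]
            H3 returns [[1, (-60, ())]]
      branch[2] choose=4:
        choose[2, 6, 0] @ H3
          branch[0] choose=2:
            H0 returns -58
            H1 returns (-58, ())
            H2 returns [1, (-58, ())]
            H3 returns [[1, (-58, ())]]
          branch[1] choose=6:
            H0 returns -54
            H1 returns (-54, ())
            H2 returns [1, (-54, ())]
            H3 returns [[1, (-54, ())]]
          branch[2] choose=0:
            H0 returns -60
            H1 returns (-60, ())
            H2 returns [1, (-60, ())]
            H3 returns [[1, (-60, ())]]
= [[1, (-62, ())], [1, (-58, ())], [1, (-64, ())], [1, (82, ())], [1, (86, ())], [1, (80, ())], [1, (82, ())], [1, (86, ())], [1, (80, ())], [1, (-62, ())], [1, (-58, ())], [1, (-64, ())], [1, (-58, ())], [1, (-54, ())], [1, (-60, ())], [1, (-58, ())], [1, (-54, ())], [1, (-60, ())]]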